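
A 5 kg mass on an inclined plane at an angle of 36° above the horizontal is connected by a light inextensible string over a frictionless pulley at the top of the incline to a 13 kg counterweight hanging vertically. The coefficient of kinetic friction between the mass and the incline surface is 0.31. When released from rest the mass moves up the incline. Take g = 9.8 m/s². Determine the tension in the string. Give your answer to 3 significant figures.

65.1 N

For the mass on the incline: the weight component along the slope is m₁g sin 36° = 5 × 9.8 × 0.5878 = 28.802 N and the normal force is N = m₁g cos 36° = 39.642 N.
Kinetic friction opposes the mass's motion up the incline: f = μN = 0.31 × 39.642 = 12.289 N acting down the slope.
Newton's second law for the mass (up-slope positive): T − 28.802 − 12.289 = 5 a. For the hanging counterweight (downward positive): 13 × 9.8 − T = 13 a.
Adding the two equations eliminates T: 86.309 = 18 a, so a = 4.7949 m/s².
Then from the hanging counterweight's equation, T = 13 × (9.8 − 4.7949) = 65.066 N.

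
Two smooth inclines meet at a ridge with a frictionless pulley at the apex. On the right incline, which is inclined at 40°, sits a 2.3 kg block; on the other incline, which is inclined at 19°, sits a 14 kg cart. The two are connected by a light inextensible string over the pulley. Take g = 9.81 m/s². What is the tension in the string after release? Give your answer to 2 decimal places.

18.77 N

Resolve each weight along its own incline: the 2.3 kg mass has component 2.3 × 9.81 × sin 40° = 14.503 N down its slope, and the 14 kg mass has 14 × 9.81 × sin 19° = 44.714 N down its slope.
The 14 kg side's 44.714 N exceeds the other side's 14.503 N, so that mass slides down and the 2.3 kg mass slides up. Taking that direction as positive, Newton's second law for the whole system gives 44.714 − 14.503 = (2.3 + 14) a, so a = 30.211 / 16.3 = 1.8534 m/s².
For the 2.3 kg mass (up-slope positive): T − 14.503 = 2.3 × 1.8534, so T = 18.766 N.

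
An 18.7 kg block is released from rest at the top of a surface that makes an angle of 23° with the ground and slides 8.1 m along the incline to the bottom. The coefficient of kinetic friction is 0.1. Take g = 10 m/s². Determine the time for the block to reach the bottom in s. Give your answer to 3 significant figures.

The weight component along the incline is mg sin 23° = 73.067 N and the normal force is N = mg cos 23° = 172.134 N.
Friction up the slope is f = μN = 0.1 × 172.134 = 17.213 N, so the net downslope force is 73.067 − 17.213 = 55.854 N and a = 55.854 / 18.7 = 2.9868 m/s².
Starting from rest, L = ½at², so t = √(2L/a) = √(2 × 8.1 / 2.9868) = 2.3289 s.

2.33 s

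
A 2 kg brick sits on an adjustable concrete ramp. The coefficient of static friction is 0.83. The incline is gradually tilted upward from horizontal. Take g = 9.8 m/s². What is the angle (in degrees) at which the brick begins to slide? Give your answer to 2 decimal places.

39.69°

At the threshold of sliding, static friction is at its maximum μ_s N and exactly balances the weight component along the incline: mg sin θ = μ_s mg cos θ.
Hence tan θ = μ_s = 0.83, so θ = arctan(0.83) = 39.6927°.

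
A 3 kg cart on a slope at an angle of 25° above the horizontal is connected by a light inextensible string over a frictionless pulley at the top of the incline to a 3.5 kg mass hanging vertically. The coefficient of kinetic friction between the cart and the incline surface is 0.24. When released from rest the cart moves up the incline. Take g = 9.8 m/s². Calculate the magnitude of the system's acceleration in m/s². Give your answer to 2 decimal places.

2.38 m/s²

For the cart on the incline: the weight component along the slope is m₁g sin 25° = 3 × 9.8 × 0.4226 = 12.424 N and the normal force is N = m₁g cos 25° = 26.645 N.
Kinetic friction opposes the cart's motion up the incline: f = μN = 0.24 × 26.645 = 6.395 N acting down the slope.
Newton's second law for the cart (up-slope positive): T − 12.424 − 6.395 = 3 a. For the hanging mass (downward positive): 3.5 × 9.8 − T = 3.5 a.
Adding the two equations eliminates T: 15.481 = 6.5 a, so a = 2.3817 m/s².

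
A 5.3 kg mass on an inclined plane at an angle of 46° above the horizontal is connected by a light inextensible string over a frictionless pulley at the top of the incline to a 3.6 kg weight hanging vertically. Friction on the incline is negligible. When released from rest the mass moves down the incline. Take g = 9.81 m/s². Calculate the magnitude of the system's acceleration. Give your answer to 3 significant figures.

For the mass on the incline: the weight component along the slope is m₁g sin 46° = 5.3 × 9.81 × 0.7193 = 37.399 N and the normal force is N = m₁g cos 46° = 36.117 N.
Newton's second law for the mass (down-slope positive): 37.399 − T = 5.3 a. For the hanging weight (upward positive): T − 3.6 × 9.81 = 3.6 a.
Adding the two equations eliminates T: 2.083 = 8.9 a, so a = 0.2340 m/s².

0.234 m/s²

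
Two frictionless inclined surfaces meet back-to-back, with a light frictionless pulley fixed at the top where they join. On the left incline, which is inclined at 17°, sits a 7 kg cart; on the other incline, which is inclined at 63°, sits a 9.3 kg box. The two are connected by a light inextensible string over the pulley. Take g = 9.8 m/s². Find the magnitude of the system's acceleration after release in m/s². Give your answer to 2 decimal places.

Resolve each weight along its own incline: the 7 kg mass has component 7 × 9.8 × sin 17° = 20.057 N down its slope, and the 9.3 kg mass has 9.3 × 9.8 × sin 63° = 81.206 N down its slope.
The 9.3 kg side's 81.206 N exceeds the other side's 20.057 N, so that mass slides down and the 7 kg mass slides up. Taking that direction as positive, Newton's second law for the whole system gives 81.206 − 20.057 = (7 + 9.3) a, so a = 61.149 / 16.3 = 3.7515 m/s².

3.75 m/s²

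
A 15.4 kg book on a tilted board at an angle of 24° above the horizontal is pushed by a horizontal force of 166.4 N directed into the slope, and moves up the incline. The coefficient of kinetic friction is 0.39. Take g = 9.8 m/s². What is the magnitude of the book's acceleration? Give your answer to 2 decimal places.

The horizontal push has components F cos 24° = 166.4 × 0.9135 = 152.006 N up the incline and F sin 24° = 166.4 × 0.4067 = 67.675 N pressing into the surface.
The normal force is therefore N = mg cos 24° + F sin 24° = 137.865 + 67.675 = 205.540 N, and kinetic friction down the slope is μN = 0.39 × 205.540 = 80.161 N.
Along the incline: F cos 24° − mg sin 24° − μN = ma, so 152.006 − 61.379 − 80.161 = 15.4 a, giving a = 0.6796 m/s².

0.68 m/s²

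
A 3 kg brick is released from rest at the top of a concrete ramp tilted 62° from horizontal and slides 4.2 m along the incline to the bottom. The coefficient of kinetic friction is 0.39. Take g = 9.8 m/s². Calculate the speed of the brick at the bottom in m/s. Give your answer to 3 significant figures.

The weight component along the incline is mg sin 62° = 25.959 N and the normal force is N = mg cos 62° = 13.802 N.
Friction up the slope is f = μN = 0.39 × 13.802 = 5.383 N, so the net downslope force is 25.959 − 5.383 = 20.576 N and a = 20.576 / 3 = 6.8587 m/s².
Starting from rest over a distance of 4.2 m, v² = 2aL = 2 × 6.8587 × 4.2 = 57.6131, so v = 7.5903 m/s.

7.59 m/s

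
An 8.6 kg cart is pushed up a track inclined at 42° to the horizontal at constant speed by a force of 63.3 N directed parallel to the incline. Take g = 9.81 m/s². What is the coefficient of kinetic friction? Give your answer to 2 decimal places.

At constant speed ΣF = 0 along the incline. The applied 63.3 N acts up the slope; the weight component mg sin 42° = 56.452 N and kinetic friction μN both act down the slope.
So 63.3 = 56.452 + μ × 62.696, giving μ = (63.3 − 56.452) / 62.696 = 0.1092.

0.11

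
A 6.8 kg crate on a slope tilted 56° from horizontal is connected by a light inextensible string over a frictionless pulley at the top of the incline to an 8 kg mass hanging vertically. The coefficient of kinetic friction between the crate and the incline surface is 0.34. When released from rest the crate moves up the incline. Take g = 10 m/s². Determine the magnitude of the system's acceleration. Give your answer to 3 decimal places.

0.723 m/s²

For the crate on the incline: the weight component along the slope is m₁g sin 56° = 6.8 × 10 × 0.8290 = 56.372 N and the normal force is N = m₁g cos 56° = 38.025 N.
Kinetic friction opposes the crate's motion up the incline: f = μN = 0.34 × 38.025 = 12.928 N acting down the slope.
Newton's second law for the crate (up-slope positive): T − 56.372 − 12.928 = 6.8 a. For the hanging mass (downward positive): 8 × 10 − T = 8 a.
Adding the two equations eliminates T: 10.700 = 14.8 a, so a = 0.7230 m/s².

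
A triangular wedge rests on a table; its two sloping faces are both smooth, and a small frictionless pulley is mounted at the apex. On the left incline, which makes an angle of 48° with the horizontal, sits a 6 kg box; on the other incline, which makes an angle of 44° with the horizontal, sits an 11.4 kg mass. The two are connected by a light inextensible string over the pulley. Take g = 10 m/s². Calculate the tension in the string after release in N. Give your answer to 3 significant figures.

56.5 N

Resolve each weight along its own incline: the 6 kg mass has component 6 × 10 × sin 48° = 44.589 N down its slope, and the 11.4 kg mass has 11.4 × 10 × sin 44° = 79.191 N down its slope.
The 11.4 kg side's 79.191 N exceeds the other side's 44.589 N, so that mass slides down and the 6 kg mass slides up. Taking that direction as positive, Newton's second law for the whole system gives 79.191 − 44.589 = (6 + 11.4) a, so a = 34.602 / 17.4 = 1.9886 m/s².
For the 6 kg mass (up-slope positive): T − 44.589 = 6 × 1.9886, so T = 56.521 N.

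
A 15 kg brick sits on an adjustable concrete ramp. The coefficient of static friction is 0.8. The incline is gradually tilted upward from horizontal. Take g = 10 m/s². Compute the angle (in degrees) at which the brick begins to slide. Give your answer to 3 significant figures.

At the threshold of sliding, static friction is at its maximum μ_s N and exactly balances the weight component along the incline: mg sin θ = μ_s mg cos θ.
Hence tan θ = μ_s = 0.8, so θ = arctan(0.8) = 38.6598°.

38.7°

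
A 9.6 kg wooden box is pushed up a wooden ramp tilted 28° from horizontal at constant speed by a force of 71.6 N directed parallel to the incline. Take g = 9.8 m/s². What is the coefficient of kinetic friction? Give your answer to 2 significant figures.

At constant speed ΣF = 0 along the incline. The applied 71.6 N acts up the slope; the weight component mg sin 28° = 44.168 N and kinetic friction μN both act down the slope.
So 71.6 = 44.168 + μ × 83.068, giving μ = (71.6 − 44.168) / 83.068 = 0.3302.

0.33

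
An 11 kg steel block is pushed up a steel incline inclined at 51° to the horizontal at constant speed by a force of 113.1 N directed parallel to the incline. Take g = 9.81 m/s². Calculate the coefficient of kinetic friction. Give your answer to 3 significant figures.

0.431

At constant speed ΣF = 0 along the incline. The applied 113.1 N acts up the slope; the weight component mg sin 51° = 83.862 N and kinetic friction μN both act down the slope.
So 113.1 = 83.862 + μ × 67.910, giving μ = (113.1 − 83.862) / 67.910 = 0.4305.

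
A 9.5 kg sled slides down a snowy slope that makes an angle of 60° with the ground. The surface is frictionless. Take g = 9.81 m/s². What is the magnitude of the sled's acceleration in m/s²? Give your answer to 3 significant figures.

8.50 m/s²

Resolving the weight along the incline: the component pulling the sled down the slope is mg sin 60° = 9.5 × 9.81 × 0.8660 = 80.707 N, and the normal force is N = mg cos 60° = 9.5 × 9.81 × 0.5000 = 46.598 N.
With no friction the net force along the incline is 80.707 N, so a = g sin 60° = 80.707 / 9.5 = 8.4955 m/s².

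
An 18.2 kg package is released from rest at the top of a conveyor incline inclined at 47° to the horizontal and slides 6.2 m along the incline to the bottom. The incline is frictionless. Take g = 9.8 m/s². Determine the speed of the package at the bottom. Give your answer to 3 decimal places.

The weight component along the incline is mg sin 47° = 130.444 N and the normal force is N = mg cos 47° = 121.641 N.
With no friction, a = g sin 47° = 7.1673 m/s².
Starting from rest over a distance of 6.2 m, v² = 2aL = 2 × 7.1673 × 6.2 = 88.8745, so v = 9.4273 m/s.

9.427 m/s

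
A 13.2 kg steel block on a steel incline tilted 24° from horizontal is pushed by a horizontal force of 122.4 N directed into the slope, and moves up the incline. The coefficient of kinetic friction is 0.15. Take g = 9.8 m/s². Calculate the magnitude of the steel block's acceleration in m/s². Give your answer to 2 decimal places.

The horizontal push has components F cos 24° = 122.4 × 0.9135 = 111.812 N up the incline and F sin 24° = 122.4 × 0.4067 = 49.780 N pressing into the surface.
The normal force is therefore N = mg cos 24° + F sin 24° = 118.170 + 49.780 = 167.950 N, and kinetic friction down the slope is μN = 0.15 × 167.950 = 25.192 N.
Along the incline: F cos 24° − mg sin 24° − μN = ma, so 111.812 − 52.611 − 25.192 = 13.2 a, giving a = 2.5764 m/s².

2.58 m/s²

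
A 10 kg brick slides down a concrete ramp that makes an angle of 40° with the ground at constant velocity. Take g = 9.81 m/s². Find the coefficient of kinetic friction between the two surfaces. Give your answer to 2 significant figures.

0.84

At constant velocity the net force along the incline is zero: mg sin 40° = μ mg cos 40°.
So μ = tan 40° = 0.6428 / 0.7660 = 0.8392.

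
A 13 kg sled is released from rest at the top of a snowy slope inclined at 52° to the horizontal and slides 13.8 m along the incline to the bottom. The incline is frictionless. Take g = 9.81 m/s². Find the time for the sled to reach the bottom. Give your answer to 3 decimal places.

1.890 s

The weight component along the incline is mg sin 52° = 100.495 N and the normal force is N = mg cos 52° = 78.515 N.
With no friction, a = g sin 52° = 7.7304 m/s².
Starting from rest, L = ½at², so t = √(2L/a) = √(2 × 13.8 / 7.7304) = 1.8895 s.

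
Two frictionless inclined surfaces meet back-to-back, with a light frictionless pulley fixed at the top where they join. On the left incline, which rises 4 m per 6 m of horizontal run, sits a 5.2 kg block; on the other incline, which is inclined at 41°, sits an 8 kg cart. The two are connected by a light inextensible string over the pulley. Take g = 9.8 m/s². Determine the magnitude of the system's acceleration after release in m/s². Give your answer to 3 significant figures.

1.76 m/s²

Resolve each weight along its own incline: the 5.2 kg mass has component 5.2 × 9.8 × sin 33.69° = 28.268 N down its slope, and the 8 kg mass has 8 × 9.8 × sin 41° = 51.435 N down its slope.
The 8 kg side's 51.435 N exceeds the other side's 28.268 N, so that mass slides down and the 5.2 kg mass slides up. Taking that direction as positive, Newton's second law for the whole system gives 51.435 − 28.268 = (5.2 + 8) a, so a = 23.167 / 13.2 = 1.7551 m/s².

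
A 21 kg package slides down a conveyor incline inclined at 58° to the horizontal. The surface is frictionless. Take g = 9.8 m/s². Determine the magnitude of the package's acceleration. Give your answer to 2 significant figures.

8.3 m/s²

Resolving the weight along the incline: the component pulling the package down the slope is mg sin 58° = 21 × 9.8 × 0.8480 = 174.518 N, and the normal force is N = mg cos 58° = 21 × 9.8 × 0.5299 = 109.053 N.
With no friction the net force along the incline is 174.518 N, so a = g sin 58° = 174.518 / 21 = 8.3104 m/s².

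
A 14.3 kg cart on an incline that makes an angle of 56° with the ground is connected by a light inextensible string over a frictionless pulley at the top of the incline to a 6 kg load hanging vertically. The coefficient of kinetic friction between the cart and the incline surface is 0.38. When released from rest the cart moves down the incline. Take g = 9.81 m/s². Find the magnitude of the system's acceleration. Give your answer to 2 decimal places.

For the cart on the incline: the weight component along the slope is m₁g sin 56° = 14.3 × 9.81 × 0.8290 = 116.295 N and the normal force is N = m₁g cos 56° = 78.445 N.
Kinetic friction opposes the cart's motion down the incline: f = μN = 0.38 × 78.445 = 29.809 N acting up the slope.
Newton's second law for the cart (down-slope positive): 116.295 − 29.809 − T = 14.3 a. For the hanging load (upward positive): T − 6 × 9.81 = 6 a.
Adding the two equations eliminates T: 27.626 = 20.3 a, so a = 1.3609 m/s².

1.36 m/s²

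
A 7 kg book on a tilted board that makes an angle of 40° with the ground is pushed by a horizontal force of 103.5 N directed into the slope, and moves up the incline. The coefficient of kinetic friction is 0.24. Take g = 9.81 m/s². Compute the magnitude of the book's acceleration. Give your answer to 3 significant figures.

The horizontal push has components F cos 40° = 103.5 × 0.7660 = 79.281 N up the incline and F sin 40° = 103.5 × 0.6428 = 66.530 N pressing into the surface.
The normal force is therefore N = mg cos 40° + F sin 40° = 52.601 + 66.530 = 119.131 N, and kinetic friction down the slope is μN = 0.24 × 119.131 = 28.591 N.
Along the incline: F cos 40° − mg sin 40° − μN = ma, so 79.281 − 44.141 − 28.591 = 7 a, giving a = 0.9356 m/s².

0.936 m/s²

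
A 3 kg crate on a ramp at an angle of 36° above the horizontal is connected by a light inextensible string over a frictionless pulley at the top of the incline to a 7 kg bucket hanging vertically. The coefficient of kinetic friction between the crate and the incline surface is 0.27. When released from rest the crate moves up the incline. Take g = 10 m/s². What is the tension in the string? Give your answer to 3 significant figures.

37.9 N

For the crate on the incline: the weight component along the slope is m₁g sin 36° = 3 × 10 × 0.5878 = 17.634 N and the normal force is N = m₁g cos 36° = 24.271 N.
Kinetic friction opposes the crate's motion up the incline: f = μN = 0.27 × 24.271 = 6.553 N acting down the slope.
Newton's second law for the crate (up-slope positive): T − 17.634 − 6.553 = 3 a. For the hanging bucket (downward positive): 7 × 10 − T = 7 a.
Adding the two equations eliminates T: 45.813 = 10 a, so a = 4.5813 m/s².
Then from the hanging bucket's equation, T = 7 × (10 − 4.5813) = 37.931 N.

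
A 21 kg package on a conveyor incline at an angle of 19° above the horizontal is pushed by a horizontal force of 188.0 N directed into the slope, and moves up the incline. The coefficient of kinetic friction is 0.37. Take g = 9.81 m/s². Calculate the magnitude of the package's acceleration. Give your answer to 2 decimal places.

The horizontal push has components F cos 19° = 188.0 × 0.9455 = 177.754 N up the incline and F sin 19° = 188.0 × 0.3256 = 61.213 N pressing into the surface.
The normal force is therefore N = mg cos 19° + F sin 19° = 194.782 + 61.213 = 255.995 N, and kinetic friction down the slope is μN = 0.37 × 255.995 = 94.718 N.
Along the incline: F cos 19° − mg sin 19° − μN = ma, so 177.754 − 67.077 − 94.718 = 21 a, giving a = 0.7600 m/s².

0.76 m/s²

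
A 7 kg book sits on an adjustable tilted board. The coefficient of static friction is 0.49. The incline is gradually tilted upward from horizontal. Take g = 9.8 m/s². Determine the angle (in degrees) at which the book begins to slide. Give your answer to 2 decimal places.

At the threshold of sliding, static friction is at its maximum μ_s N and exactly balances the weight component along the incline: mg sin θ = μ_s mg cos θ.
Hence tan θ = μ_s = 0.49, so θ = arctan(0.49) = 26.1049°.

26.10°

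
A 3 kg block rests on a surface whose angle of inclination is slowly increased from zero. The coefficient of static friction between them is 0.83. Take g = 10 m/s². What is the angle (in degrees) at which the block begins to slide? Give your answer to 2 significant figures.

At the threshold of sliding, static friction is at its maximum μ_s N and exactly balances the weight component along the incline: mg sin θ = μ_s mg cos θ.
Hence tan θ = μ_s = 0.83, so θ = arctan(0.83) = 39.6927°.

40°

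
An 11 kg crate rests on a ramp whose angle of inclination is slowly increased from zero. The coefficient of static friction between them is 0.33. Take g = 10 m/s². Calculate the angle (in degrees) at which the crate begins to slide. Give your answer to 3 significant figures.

At the threshold of sliding, static friction is at its maximum μ_s N and exactly balances the weight component along the incline: mg sin θ = μ_s mg cos θ.
Hence tan θ = μ_s = 0.33, so θ = arctan(0.33) = 18.2629°.

18.3°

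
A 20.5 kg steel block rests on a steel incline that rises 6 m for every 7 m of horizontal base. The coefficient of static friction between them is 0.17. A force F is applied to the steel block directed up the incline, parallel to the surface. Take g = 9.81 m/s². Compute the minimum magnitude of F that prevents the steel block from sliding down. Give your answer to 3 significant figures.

The normal force is N = mg cos 40.60° = 152.690 N. With F at its minimum the steel block is on the verge of sliding down, so static friction is at its maximum μ_s N = 0.17 × 152.690 = 25.957 N and acts up the slope.
Equilibrium along the incline: F + μ_s N = mg sin 40.60°, so F = 130.877 − 25.957 = 104.920 N.

105 N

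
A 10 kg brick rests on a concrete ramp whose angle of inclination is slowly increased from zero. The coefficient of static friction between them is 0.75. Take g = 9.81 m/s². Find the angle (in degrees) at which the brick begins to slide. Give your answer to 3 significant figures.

36.9°

At the threshold of sliding, static friction is at its maximum μ_s N and exactly balances the weight component along the incline: mg sin θ = μ_s mg cos θ.
Hence tan θ = μ_s = 0.75, so θ = arctan(0.75) = 36.8699°.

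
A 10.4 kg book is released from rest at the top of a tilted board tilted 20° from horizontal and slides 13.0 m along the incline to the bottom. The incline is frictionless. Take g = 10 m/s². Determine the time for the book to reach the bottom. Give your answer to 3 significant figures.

The weight component along the incline is mg sin 20° = 35.570 N and the normal force is N = mg cos 20° = 97.728 N.
With no friction, a = g sin 20° = 3.4202 m/s².
Starting from rest, L = ½at², so t = √(2L/a) = √(2 × 13.0 / 3.4202) = 2.7572 s.

2.76 s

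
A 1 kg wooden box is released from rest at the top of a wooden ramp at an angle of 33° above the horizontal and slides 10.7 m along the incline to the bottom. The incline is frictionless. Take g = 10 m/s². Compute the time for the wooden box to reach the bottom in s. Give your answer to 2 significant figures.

2.0 s

The weight component along the incline is mg sin 33° = 5.446 N and the normal force is N = mg cos 33° = 8.387 N.
With no friction, a = g sin 33° = 5.4464 m/s².
Starting from rest, L = ½at², so t = √(2L/a) = √(2 × 10.7 / 5.4464) = 1.9822 s.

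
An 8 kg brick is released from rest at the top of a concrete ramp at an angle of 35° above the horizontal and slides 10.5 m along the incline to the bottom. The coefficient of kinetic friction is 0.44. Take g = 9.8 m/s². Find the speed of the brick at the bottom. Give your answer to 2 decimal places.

6.62 m/s

The weight component along the incline is mg sin 35° = 44.968 N and the normal force is N = mg cos 35° = 64.222 N.
Friction up the slope is f = μN = 0.44 × 64.222 = 28.258 N, so the net downslope force is 44.968 − 28.258 = 16.710 N and a = 16.710 / 8 = 2.0888 m/s².
Starting from rest over a distance of 10.5 m, v² = 2aL = 2 × 2.0888 × 10.5 = 43.8648, so v = 6.6231 m/s.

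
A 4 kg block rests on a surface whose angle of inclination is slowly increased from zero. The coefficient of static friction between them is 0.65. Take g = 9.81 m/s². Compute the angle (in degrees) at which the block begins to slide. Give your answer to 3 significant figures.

33.0°

At the threshold of sliding, static friction is at its maximum μ_s N and exactly balances the weight component along the incline: mg sin θ = μ_s mg cos θ.
Hence tan θ = μ_s = 0.65, so θ = arctan(0.65) = 33.0239°.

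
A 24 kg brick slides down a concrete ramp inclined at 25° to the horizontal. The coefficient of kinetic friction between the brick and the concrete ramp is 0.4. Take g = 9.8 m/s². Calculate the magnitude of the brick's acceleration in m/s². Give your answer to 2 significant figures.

0.59 m/s²

Resolving the weight along the incline: the component pulling the brick down the slope is mg sin 25° = 24 × 9.8 × 0.4226 = 99.396 N, and the normal force is N = mg cos 25° = 24 × 9.8 × 0.9063 = 213.162 N.
Kinetic friction acts up the slope with magnitude f = μN = 0.4 × 213.162 = 85.265 N.
Net force along the incline is 99.396 − 85.265 = 14.131 N, so a = 14.131 / 24 = 0.5888 m/s².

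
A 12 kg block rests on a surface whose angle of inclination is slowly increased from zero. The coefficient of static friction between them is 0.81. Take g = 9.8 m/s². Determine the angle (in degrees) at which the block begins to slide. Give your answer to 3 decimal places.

At the threshold of sliding, static friction is at its maximum μ_s N and exactly balances the weight component along the incline: mg sin θ = μ_s mg cos θ.
Hence tan θ = μ_s = 0.81, so θ = arctan(0.81) = 39.0075°.

39.007°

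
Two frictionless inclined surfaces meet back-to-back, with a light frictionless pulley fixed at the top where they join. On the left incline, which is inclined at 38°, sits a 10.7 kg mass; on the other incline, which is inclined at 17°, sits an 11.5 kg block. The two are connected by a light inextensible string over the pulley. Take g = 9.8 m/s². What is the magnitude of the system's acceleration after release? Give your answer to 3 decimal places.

1.424 m/s²

Resolve each weight along its own incline: the 10.7 kg mass has component 10.7 × 9.8 × sin 38° = 64.558 N down its slope, and the 11.5 kg mass has 11.5 × 9.8 × sin 17° = 32.950 N down its slope.
The 10.7 kg side's 64.558 N exceeds the other side's 32.950 N, so that mass slides down and the 11.5 kg mass slides up. Taking that direction as positive, Newton's second law for the whole system gives 64.558 − 32.950 = (10.7 + 11.5) a, so a = 31.608 / 22.2 = 1.4238 m/s².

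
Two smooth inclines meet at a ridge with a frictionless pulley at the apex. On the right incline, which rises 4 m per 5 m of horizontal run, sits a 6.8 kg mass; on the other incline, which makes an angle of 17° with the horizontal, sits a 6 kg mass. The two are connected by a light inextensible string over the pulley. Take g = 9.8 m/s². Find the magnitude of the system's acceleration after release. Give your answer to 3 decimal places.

Resolve each weight along its own incline: the 6.8 kg mass has component 6.8 × 9.8 × sin 38.66° = 41.630 N down its slope, and the 6 kg mass has 6 × 9.8 × sin 17° = 17.191 N down its slope.
The 6.8 kg side's 41.630 N exceeds the other side's 17.191 N, so that mass slides down and the 6 kg mass slides up. Taking that direction as positive, Newton's second law for the whole system gives 41.630 − 17.191 = (6.8 + 6) a, so a = 24.439 / 12.8 = 1.9093 m/s².

1.909 m/s²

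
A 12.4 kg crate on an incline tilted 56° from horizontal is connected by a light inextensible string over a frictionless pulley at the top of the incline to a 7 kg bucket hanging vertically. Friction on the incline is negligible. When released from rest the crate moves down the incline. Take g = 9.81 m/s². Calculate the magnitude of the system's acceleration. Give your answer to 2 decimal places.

For the crate on the incline: the weight component along the slope is m₁g sin 56° = 12.4 × 9.81 × 0.8290 = 100.843 N and the normal force is N = m₁g cos 56° = 68.022 N.
Newton's second law for the crate (down-slope positive): 100.843 − T = 12.4 a. For the hanging bucket (upward positive): T − 7 × 9.81 = 7 a.
Adding the two equations eliminates T: 32.173 = 19.4 a, so a = 1.6584 m/s².

1.66 m/s²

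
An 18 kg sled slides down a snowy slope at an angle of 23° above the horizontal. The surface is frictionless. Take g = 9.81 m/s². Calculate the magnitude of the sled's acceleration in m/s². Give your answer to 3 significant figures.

Resolving the weight along the incline: the component pulling the sled down the slope is mg sin 23° = 18 × 9.81 × 0.3907 = 68.990 N, and the normal force is N = mg cos 23° = 18 × 9.81 × 0.9205 = 162.542 N.
With no friction the net force along the incline is 68.990 N, so a = g sin 23° = 68.990 / 18 = 3.8328 m/s².

3.83 m/s²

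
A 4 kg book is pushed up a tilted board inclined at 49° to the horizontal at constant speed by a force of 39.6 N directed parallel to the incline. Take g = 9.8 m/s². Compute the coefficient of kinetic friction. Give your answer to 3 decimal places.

0.389

At constant speed ΣF = 0 along the incline. The applied 39.6 N acts up the slope; the weight component mg sin 49° = 29.585 N and kinetic friction μN both act down the slope.
So 39.6 = 29.585 + μ × 25.718, giving μ = (39.6 − 29.585) / 25.718 = 0.3894.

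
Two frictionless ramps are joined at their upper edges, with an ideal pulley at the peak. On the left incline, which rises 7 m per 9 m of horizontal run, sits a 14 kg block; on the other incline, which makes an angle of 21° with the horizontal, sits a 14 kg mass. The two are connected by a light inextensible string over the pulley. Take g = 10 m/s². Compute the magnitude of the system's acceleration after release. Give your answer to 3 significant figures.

Resolve each weight along its own incline: the 14 kg mass has component 14 × 10 × sin 37.87° = 85.952 N down its slope, and the 14 kg mass has 14 × 10 × sin 21° = 50.172 N down its slope.
The 14 kg side's 85.952 N exceeds the other side's 50.172 N, so that mass slides down and the 14 kg mass slides up. Taking that direction as positive, Newton's second law for the whole system gives 85.952 − 50.172 = (14 + 14) a, so a = 35.780 / 28 = 1.2779 m/s².

1.28 m/s²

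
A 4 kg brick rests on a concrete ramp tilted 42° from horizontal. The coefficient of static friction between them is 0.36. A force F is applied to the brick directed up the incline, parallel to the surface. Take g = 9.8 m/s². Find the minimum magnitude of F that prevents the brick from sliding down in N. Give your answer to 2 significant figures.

16 N

The normal force is N = mg cos 42° = 29.131 N. With F at its minimum the brick is on the verge of sliding down, so static friction is at its maximum μ_s N = 0.36 × 29.131 = 10.487 N and acts up the slope.
Equilibrium along the incline: F + μ_s N = mg sin 42°, so F = 26.230 − 10.487 = 15.743 N.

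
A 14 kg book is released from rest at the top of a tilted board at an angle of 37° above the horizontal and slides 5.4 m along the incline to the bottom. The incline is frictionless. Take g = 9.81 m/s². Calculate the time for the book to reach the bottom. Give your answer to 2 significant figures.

The weight component along the incline is mg sin 37° = 82.653 N and the normal force is N = mg cos 37° = 109.685 N.
With no friction, a = g sin 37° = 5.9038 m/s².
Starting from rest, L = ½at², so t = √(2L/a) = √(2 × 5.4 / 5.9038) = 1.3525 s.

1.4 s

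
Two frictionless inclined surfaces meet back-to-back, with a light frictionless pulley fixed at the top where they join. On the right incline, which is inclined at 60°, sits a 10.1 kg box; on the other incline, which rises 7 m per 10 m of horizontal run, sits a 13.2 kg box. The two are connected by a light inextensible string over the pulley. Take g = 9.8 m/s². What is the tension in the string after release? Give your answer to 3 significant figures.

Resolve each weight along its own incline: the 10.1 kg mass has component 10.1 × 9.8 × sin 60° = 85.719 N down its slope, and the 13.2 kg mass has 13.2 × 9.8 × sin 34.99° = 74.183 N down its slope.
The 10.1 kg side's 85.719 N exceeds the other side's 74.183 N, so that mass slides down and the 13.2 kg mass slides up. Taking that direction as positive, Newton's second law for the whole system gives 85.719 − 74.183 = (10.1 + 13.2) a, so a = 11.536 / 23.3 = 0.4951 m/s².
For the 13.2 kg mass (up-slope positive): T − 74.183 = 13.2 × 0.4951, so T = 80.718 N.

80.7 N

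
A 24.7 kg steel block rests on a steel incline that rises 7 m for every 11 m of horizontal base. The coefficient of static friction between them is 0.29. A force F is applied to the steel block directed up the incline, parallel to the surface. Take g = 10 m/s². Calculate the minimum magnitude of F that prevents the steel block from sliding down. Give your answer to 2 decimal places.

72.18 N

The normal force is N = mg cos 32.47° = 208.384 N. With F at its minimum the steel block is on the verge of sliding down, so static friction is at its maximum μ_s N = 0.29 × 208.384 = 60.431 N and acts up the slope.
Equilibrium along the incline: F + μ_s N = mg sin 32.47°, so F = 132.608 − 60.431 = 72.177 N.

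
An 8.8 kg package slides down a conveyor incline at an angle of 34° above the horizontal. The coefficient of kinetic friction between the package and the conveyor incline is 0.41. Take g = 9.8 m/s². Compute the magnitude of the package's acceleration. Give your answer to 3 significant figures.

Resolving the weight along the incline: the component pulling the package down the slope is mg sin 34° = 8.8 × 9.8 × 0.5592 = 48.225 N, and the normal force is N = mg cos 34° = 8.8 × 9.8 × 0.8290 = 71.493 N.
Kinetic friction acts up the slope with magnitude f = μN = 0.41 × 71.493 = 29.312 N.
Net force along the incline is 48.225 − 29.312 = 18.913 N, so a = 18.913 / 8.8 = 2.1492 m/s².

2.15 m/s²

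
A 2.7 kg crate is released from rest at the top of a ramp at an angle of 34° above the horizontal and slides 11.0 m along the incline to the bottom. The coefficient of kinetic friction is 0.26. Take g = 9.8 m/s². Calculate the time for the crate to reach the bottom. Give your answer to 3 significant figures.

The weight component along the incline is mg sin 34° = 14.796 N and the normal force is N = mg cos 34° = 21.936 N.
Friction up the slope is f = μN = 0.26 × 21.936 = 5.703 N, so the net downslope force is 14.796 − 5.703 = 9.093 N and a = 9.093 / 2.7 = 3.3678 m/s².
Starting from rest, L = ½at², so t = √(2L/a) = √(2 × 11.0 / 3.3678) = 2.5559 s.

2.56 s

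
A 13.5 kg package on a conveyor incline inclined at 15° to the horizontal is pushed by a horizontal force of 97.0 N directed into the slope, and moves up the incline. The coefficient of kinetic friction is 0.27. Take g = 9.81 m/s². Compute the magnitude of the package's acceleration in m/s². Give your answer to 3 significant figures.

The horizontal push has components F cos 15° = 97.0 × 0.9659 = 93.692 N up the incline and F sin 15° = 97.0 × 0.2588 = 25.104 N pressing into the surface.
The normal force is therefore N = mg cos 15° + F sin 15° = 127.919 + 25.104 = 153.023 N, and kinetic friction down the slope is μN = 0.27 × 153.023 = 41.316 N.
Along the incline: F cos 15° − mg sin 15° − μN = ma, so 93.692 − 34.274 − 41.316 = 13.5 a, giving a = 1.3409 m/s².

1.34 m/s²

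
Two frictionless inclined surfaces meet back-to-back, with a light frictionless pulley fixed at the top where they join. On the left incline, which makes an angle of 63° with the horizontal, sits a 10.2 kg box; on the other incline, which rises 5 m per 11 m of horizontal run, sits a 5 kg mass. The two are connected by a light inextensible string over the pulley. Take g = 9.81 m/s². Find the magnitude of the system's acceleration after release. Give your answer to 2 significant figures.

Resolve each weight along its own incline: the 10.2 kg mass has component 10.2 × 9.81 × sin 63° = 89.156 N down its slope, and the 5 kg mass has 5 × 9.81 × sin 24.44° = 20.297 N down its slope.
The 10.2 kg side's 89.156 N exceeds the other side's 20.297 N, so that mass slides down and the 5 kg mass slides up. Taking that direction as positive, Newton's second law for the whole system gives 89.156 − 20.297 = (10.2 + 5) a, so a = 68.859 / 15.2 = 4.5302 m/s².

4.5 m/s²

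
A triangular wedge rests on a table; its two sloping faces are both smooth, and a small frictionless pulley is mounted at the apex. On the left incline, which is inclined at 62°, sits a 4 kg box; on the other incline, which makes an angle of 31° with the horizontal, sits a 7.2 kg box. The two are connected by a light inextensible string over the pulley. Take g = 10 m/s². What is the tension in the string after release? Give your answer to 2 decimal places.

Resolve each weight along its own incline: the 4 kg mass has component 4 × 10 × sin 62° = 35.318 N down its slope, and the 7.2 kg mass has 7.2 × 10 × sin 31° = 37.083 N down its slope.
The 7.2 kg side's 37.083 N exceeds the other side's 35.318 N, so that mass slides down and the 4 kg mass slides up. Taking that direction as positive, Newton's second law for the whole system gives 37.083 − 35.318 = (4 + 7.2) a, so a = 1.765 / 11.2 = 0.1576 m/s².
For the 4 kg mass (up-slope positive): T − 35.318 = 4 × 0.1576, so T = 35.948 N.

35.95 N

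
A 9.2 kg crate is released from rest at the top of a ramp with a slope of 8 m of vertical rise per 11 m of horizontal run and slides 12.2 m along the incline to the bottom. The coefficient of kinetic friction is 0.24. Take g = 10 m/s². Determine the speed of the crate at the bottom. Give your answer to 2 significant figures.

9.8 m/s

The weight component along the incline is mg sin 36.03° = 54.112 N and the normal force is N = mg cos 36.03° = 74.404 N.
Friction up the slope is f = μN = 0.24 × 74.404 = 17.857 N, so the net downslope force is 54.112 − 17.857 = 36.255 N and a = 36.255 / 9.2 = 3.9408 m/s².
Starting from rest over a distance of 12.2 m, v² = 2aL = 2 × 3.9408 × 12.2 = 96.1555, so v = 9.8059 m/s.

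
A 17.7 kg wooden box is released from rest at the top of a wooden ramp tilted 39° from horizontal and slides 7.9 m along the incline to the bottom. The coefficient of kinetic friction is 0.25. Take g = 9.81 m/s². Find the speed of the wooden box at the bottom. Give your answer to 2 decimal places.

The weight component along the incline is mg sin 39° = 109.273 N and the normal force is N = mg cos 39° = 134.941 N.
Friction up the slope is f = μN = 0.25 × 134.941 = 33.735 N, so the net downslope force is 109.273 − 33.735 = 75.538 N and a = 75.538 / 17.7 = 4.2677 m/s².
Starting from rest over a distance of 7.9 m, v² = 2aL = 2 × 4.2677 × 7.9 = 67.4297, so v = 8.2116 m/s.

8.21 m/s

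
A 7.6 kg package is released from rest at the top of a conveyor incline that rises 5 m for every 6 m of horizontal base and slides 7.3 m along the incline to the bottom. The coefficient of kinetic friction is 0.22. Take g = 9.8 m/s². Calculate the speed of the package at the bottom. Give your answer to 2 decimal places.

The weight component along the incline is mg sin 39.81° = 47.681 N and the normal force is N = mg cos 39.81° = 57.217 N.
Friction up the slope is f = μN = 0.22 × 57.217 = 12.588 N, so the net downslope force is 47.681 − 12.588 = 35.093 N and a = 35.093 / 7.6 = 4.6175 m/s².
Starting from rest over a distance of 7.3 m, v² = 2aL = 2 × 4.6175 × 7.3 = 67.4155, so v = 8.2107 m/s.

8.21 m/s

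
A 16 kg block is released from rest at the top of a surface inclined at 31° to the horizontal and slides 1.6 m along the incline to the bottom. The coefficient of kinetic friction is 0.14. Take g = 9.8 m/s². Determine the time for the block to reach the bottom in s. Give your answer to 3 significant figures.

0.909 s

The weight component along the incline is mg sin 31° = 80.758 N and the normal force is N = mg cos 31° = 134.404 N.
Friction up the slope is f = μN = 0.14 × 134.404 = 18.817 N, so the net downslope force is 80.758 − 18.817 = 61.941 N and a = 61.941 / 16 = 3.8713 m/s².
Starting from rest, L = ½at², so t = √(2L/a) = √(2 × 1.6 / 3.8713) = 0.9092 s.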